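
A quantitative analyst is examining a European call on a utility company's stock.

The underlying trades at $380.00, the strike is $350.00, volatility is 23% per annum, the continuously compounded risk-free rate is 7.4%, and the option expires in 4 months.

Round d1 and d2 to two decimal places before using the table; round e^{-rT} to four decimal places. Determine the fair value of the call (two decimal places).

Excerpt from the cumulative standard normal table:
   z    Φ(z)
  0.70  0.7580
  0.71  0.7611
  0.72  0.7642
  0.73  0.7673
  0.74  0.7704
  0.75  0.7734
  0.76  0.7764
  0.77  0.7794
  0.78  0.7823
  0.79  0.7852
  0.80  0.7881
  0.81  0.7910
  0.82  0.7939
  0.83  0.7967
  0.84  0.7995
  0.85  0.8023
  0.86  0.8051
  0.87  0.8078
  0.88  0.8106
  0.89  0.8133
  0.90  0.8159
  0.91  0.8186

σ√T = 0.23·√0.3333 = 0.1328
d₁ = [ln(380/350) + (0.074 + 0.23²/2)·0.3333] / 0.1328 = [0.0822 + 0.0335] / 0.1328 = 0.8715 ≈ 0.87
d₂ = d₁ − σ√T = 0.8715 − 0.1328 = 0.7387 ≈ 0.74
e^(−rT) = e^(−0.074·0.3333) = 0.9756
N(d₁) = N(0.87) = 0.8078;  N(d₂) = N(0.74) = 0.7704
C = 380·0.8078 − 350·0.9756·0.7704 = 306.9640 − 263.0608 = 43.9032

$43.90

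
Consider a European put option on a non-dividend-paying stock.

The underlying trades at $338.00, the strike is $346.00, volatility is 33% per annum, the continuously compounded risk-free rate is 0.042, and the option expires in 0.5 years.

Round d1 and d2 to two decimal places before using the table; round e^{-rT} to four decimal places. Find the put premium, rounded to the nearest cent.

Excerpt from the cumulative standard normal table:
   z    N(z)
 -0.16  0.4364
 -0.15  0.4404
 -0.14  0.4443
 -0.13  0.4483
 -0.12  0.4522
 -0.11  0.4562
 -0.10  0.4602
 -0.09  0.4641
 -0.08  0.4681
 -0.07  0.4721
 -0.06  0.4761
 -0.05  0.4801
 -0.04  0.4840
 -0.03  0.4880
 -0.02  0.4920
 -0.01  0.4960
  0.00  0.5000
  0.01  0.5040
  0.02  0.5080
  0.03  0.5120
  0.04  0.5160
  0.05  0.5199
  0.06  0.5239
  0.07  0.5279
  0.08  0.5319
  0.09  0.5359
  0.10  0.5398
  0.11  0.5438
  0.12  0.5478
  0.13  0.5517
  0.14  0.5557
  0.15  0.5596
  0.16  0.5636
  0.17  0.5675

$32.72

σ√T = 0.33·√0.5 = 0.2333
d₁ = [ln(338/346) + (0.042 + ½·0.33²)·0.5] / (σ√T) = (-0.0234 + 0.0482) / 0.2333 = 0.1064 → 0.11
d₂ = 0.1064 − 0.2333 = -0.1269 → -0.13
e^(−rT) = e^(−0.042·0.5) = 0.9792
N(−d₂) = N(0.13) = 0.5517;  N(−d₁) = N(-0.11) = 0.4562
P = 346·0.9792·0.5517 − 338·0.4562 = 186.9177 − 154.1956 = 32.7221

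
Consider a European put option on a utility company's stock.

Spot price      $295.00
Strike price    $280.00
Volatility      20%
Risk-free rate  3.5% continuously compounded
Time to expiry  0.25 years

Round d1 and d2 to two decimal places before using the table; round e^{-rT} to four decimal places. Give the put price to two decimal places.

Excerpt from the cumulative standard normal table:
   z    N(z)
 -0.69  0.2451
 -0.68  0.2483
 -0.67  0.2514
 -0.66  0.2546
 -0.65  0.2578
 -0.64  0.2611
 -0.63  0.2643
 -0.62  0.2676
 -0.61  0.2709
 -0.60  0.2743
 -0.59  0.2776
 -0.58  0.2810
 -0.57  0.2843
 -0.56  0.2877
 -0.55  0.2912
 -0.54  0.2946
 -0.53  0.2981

σ√T = 0.2 × 0.5000 = 0.1000
d₁ = [ln(295/280) + (0.035 + ½·0.2²)·0.25] / (σ√T) = (0.0522 + 0.0138) / 0.1000 = 0.6594 → 0.66
d₂ = 0.6594 − 0.1000 = 0.5594 → 0.56
exp(−rT) = exp(−0.035·0.25) = 0.9913
P = 280·0.9913·N(-0.56) − 295·N(-0.66) = 280·0.9913·0.2877 − 295·0.2546 = 79.8552 − 75.1070 = 4.7482

$4.75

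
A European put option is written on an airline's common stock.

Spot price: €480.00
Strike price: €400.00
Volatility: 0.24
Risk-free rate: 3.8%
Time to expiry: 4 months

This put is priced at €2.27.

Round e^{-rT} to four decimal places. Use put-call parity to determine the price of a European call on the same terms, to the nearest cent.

e^(−rT) = e^(−0.038·0.3333) = 0.9874
Put-call parity: C − P = S − K·e^(−rT) = 480 − 400·0.9874 = 480 − 394.9600 = 85.0400
C = P + (C − P) = 2.27 + (85.0400) = 87.3100

€87.31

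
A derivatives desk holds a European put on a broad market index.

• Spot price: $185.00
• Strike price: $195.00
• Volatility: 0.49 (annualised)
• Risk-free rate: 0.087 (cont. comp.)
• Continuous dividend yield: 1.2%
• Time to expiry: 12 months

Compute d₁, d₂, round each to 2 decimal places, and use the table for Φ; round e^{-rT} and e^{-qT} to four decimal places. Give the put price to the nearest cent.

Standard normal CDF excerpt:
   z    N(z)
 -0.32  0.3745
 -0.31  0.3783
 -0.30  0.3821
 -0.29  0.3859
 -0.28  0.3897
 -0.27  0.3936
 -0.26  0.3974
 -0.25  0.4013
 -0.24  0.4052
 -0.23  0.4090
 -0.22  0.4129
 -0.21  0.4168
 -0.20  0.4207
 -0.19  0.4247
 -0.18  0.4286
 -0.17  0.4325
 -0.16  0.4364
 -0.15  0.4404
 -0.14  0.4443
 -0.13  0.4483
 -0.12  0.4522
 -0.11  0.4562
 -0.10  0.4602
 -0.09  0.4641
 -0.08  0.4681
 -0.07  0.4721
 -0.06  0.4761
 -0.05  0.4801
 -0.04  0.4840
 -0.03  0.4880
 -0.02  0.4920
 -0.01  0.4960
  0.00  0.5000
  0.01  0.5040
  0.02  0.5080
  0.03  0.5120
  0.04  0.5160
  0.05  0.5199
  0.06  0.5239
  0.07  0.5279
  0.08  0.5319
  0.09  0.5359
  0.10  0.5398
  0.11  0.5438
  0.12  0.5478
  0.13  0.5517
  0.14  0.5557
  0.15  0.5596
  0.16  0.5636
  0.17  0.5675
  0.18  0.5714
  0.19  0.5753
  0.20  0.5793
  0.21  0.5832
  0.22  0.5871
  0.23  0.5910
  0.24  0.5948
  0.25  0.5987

σ√T = 0.49 × 1.0000 = 0.4900
d₁ = [ln(185/195) + (0.087 − 0.012 + 0.49²/2)·1] / 0.4900 = [-0.0526 + 0.1951] / 0.4900 = 0.2906 ≈ 0.29
d₂ = d₁ − σ√T = 0.2906 − 0.4900 = -0.1994 ≈ -0.20
e^(−qT) = e^(−0.012·1) = 0.9881;  e^(−rT) = e^(−0.087·1) = 0.9167
P = 195·0.9167·N(0.20) − 185·0.9881·N(-0.29) = 195·0.9167·0.5793 − 185·0.9881·0.3859 = 103.5536 − 70.5419 = 33.0117

$33.01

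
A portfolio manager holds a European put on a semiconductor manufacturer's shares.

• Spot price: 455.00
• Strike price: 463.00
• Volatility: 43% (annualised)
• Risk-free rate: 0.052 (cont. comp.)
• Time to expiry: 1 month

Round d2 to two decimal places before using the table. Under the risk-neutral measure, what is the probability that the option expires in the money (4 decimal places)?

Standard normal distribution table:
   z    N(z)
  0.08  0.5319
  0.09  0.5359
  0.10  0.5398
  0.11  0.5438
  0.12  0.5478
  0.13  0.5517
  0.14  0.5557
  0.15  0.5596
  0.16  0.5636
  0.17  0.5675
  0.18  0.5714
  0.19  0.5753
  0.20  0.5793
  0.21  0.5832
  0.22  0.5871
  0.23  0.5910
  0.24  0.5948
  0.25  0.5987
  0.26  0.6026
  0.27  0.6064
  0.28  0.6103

0.5675

σ√T = 0.43 × 0.2887 = 0.1241
d₁ = [ln(455/463) + (0.052 + 0.43²/2)·0.08333] / 0.1241 = [-0.0174 + 0.0120] / 0.1241 = -0.0434 which rounds to -0.04
d₂ = d₁ − σ√T = -0.0434 − 0.1241 = -0.1676 which rounds to -0.17
Pr(exercise) under Q = N(−d₂) = N(0.17) = 0.5675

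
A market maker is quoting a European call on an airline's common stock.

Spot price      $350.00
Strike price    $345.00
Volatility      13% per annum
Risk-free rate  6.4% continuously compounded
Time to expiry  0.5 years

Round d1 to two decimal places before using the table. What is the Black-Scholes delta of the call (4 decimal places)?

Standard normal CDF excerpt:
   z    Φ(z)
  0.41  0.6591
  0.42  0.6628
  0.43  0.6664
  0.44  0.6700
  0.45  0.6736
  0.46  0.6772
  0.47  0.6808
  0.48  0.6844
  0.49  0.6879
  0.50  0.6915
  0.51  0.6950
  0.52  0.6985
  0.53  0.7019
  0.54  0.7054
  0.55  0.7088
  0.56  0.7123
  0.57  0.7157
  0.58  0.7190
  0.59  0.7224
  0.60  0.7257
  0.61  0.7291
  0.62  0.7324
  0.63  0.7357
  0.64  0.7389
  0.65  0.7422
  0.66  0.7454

0.7088

σ√T = 0.13·√0.5 = 0.0919
d₁ = [ln(350/345) + (0.064 + 0.13²/2)·0.5] / 0.0919 = [0.0144 + 0.0362] / 0.0919 = 0.5506 ≈ 0.55
N(d₁) = N(0.55) = 0.7088
Δ_call = N(d₁) = 0.7088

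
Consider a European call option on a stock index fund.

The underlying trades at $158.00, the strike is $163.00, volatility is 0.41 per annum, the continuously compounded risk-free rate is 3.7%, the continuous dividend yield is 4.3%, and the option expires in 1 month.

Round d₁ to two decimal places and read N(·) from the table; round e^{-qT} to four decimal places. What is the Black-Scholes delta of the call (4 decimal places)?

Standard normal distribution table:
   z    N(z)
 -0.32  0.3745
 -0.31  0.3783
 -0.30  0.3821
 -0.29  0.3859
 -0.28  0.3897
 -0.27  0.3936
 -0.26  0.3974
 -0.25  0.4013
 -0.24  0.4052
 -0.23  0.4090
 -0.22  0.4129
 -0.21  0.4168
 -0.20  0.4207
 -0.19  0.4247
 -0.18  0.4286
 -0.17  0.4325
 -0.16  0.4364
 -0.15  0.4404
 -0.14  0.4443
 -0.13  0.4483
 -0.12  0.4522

T = 0.08333;  σ√T = 0.1184
d₁ = [ln(158/163) + (0.037 − 0.043 + ½·0.41²)·0.08333] / (σ√T) = (-0.0312 + 0.0065) / 0.1184 = -0.2083 → -0.21
N(d₁) = N(-0.21) = 0.4168
Δ_call = exp(−qT)·N(d₁) = 0.9964·0.4168 = 0.4153

0.4153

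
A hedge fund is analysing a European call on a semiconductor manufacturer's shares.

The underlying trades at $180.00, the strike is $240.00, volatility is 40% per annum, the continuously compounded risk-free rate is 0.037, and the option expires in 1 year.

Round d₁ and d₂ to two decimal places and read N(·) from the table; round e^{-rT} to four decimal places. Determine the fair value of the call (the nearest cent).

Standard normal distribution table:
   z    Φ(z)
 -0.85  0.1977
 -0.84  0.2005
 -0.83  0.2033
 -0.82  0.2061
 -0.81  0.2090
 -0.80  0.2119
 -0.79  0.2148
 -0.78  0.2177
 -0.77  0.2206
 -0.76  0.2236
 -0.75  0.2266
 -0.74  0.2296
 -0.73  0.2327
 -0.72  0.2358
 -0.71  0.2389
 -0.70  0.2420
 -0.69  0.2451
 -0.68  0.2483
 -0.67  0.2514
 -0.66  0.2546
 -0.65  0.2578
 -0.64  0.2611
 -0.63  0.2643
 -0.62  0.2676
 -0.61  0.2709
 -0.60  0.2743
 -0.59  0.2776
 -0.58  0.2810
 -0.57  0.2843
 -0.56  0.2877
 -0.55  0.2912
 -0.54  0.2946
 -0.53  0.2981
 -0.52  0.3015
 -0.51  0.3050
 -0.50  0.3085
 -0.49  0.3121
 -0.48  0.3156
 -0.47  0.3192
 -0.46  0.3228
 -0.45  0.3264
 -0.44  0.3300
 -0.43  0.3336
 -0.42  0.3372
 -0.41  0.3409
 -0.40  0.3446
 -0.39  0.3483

$13.03

σ√T = 0.4 × 1.0000 = 0.4000
ln(S/K) + (r + σ²/2)T = ln(180/240) + (0.037 + 0.4²/2)·1 = -0.2877 + 0.1170 = -0.1707
d₁ = -0.1707 / 0.4000 = -0.4267 which rounds to -0.43
d₂ = d₁ − σ√T = -0.4267 − 0.4000 = -0.8267 which rounds to -0.83
e^(−rT) = e^(−0.037·1) = 0.9637
N(d₁) = N(-0.43) = 0.3336;  N(d₂) = N(-0.83) = 0.2033
C = 180·0.3336 − 240·0.9637·0.2033 = 60.0480 − 47.0209 = 13.0271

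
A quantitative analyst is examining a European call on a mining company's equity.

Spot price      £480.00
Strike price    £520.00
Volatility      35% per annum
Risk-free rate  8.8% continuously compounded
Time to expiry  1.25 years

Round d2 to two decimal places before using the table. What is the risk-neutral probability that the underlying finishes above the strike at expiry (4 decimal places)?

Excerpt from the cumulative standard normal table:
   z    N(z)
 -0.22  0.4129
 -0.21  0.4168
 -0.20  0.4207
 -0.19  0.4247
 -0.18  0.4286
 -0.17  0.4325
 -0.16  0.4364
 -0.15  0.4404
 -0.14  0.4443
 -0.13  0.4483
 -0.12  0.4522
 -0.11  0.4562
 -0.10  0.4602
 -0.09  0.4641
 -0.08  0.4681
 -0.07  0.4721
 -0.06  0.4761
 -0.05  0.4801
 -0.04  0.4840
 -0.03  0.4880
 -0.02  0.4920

0.4522

T = 1.25;  σ√T = 0.3913
d₁ = [ln(480/520) + (0.088 + 0.35²/2)·1.25] / 0.3913 = [-0.0800 + 0.1866] / 0.3913 = 0.2722 → 0.27
d₂ = d₁ − σ√T = 0.2722 − 0.3913 = -0.1191 → -0.12
Risk-neutral Pr[S_T > K] = N(d₂) = N(-0.12) = 0.4522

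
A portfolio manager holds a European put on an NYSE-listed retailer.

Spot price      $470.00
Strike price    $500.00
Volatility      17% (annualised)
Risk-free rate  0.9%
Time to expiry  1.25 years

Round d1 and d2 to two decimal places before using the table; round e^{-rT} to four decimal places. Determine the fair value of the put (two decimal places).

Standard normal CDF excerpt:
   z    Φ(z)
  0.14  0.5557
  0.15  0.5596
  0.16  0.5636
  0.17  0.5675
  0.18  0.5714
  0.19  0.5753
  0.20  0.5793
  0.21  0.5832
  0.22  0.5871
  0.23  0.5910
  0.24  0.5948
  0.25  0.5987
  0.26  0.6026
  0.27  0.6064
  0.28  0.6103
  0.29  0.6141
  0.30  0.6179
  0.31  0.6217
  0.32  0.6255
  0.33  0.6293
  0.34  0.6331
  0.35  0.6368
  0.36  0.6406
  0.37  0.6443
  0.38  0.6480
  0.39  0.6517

T = 1.25;  σ√T = 0.1901
d₁ = [ln(470/500) + (0.009 + ½·0.17²)·1.25] / (σ√T) = (-0.0619 + 0.0293) / 0.1901 = -0.1713 ⇒ -0.17
d₂ = -0.1713 − 0.1901 = -0.3614 ⇒ -0.36
exp(−rT) = exp(−0.009·1.25) = 0.9888
P = 500·0.9888·N(0.36) − 470·N(0.17) = 500·0.9888·0.6406 − 470·0.5675 = 316.7126 − 266.7250 = 49.9876

$49.99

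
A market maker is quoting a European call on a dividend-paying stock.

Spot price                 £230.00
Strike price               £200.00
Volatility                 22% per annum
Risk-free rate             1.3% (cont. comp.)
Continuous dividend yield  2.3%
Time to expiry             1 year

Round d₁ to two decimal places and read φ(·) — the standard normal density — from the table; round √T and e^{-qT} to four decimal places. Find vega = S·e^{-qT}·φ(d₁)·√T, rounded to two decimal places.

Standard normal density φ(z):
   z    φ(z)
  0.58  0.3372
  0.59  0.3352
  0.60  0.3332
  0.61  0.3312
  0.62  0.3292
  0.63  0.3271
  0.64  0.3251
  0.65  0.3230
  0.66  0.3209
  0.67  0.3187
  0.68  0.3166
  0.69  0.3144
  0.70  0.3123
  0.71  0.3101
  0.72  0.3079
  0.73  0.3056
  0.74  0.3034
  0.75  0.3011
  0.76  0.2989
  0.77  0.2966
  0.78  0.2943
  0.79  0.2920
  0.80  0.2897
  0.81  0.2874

70.20

T = 1;  σ√T = 0.2200
ln(S/K) + (r − q + σ²/2)T = ln(230/200) + (0.013 − 0.023 + 0.22²/2)·1 = 0.1398 + 0.0142 = 0.1540
d₁ = 0.1540 / 0.2200 = 0.6998 which rounds to 0.70
√T = √1 = 1.0000
φ(d₁) = φ(0.70) = 0.3123
e^(−qT) = e^(−0.023·1) = 0.9773
vega = S·e^(−qT)·φ(d₁)·√T = 230·0.9773·0.3123·1.0000 = 70.1985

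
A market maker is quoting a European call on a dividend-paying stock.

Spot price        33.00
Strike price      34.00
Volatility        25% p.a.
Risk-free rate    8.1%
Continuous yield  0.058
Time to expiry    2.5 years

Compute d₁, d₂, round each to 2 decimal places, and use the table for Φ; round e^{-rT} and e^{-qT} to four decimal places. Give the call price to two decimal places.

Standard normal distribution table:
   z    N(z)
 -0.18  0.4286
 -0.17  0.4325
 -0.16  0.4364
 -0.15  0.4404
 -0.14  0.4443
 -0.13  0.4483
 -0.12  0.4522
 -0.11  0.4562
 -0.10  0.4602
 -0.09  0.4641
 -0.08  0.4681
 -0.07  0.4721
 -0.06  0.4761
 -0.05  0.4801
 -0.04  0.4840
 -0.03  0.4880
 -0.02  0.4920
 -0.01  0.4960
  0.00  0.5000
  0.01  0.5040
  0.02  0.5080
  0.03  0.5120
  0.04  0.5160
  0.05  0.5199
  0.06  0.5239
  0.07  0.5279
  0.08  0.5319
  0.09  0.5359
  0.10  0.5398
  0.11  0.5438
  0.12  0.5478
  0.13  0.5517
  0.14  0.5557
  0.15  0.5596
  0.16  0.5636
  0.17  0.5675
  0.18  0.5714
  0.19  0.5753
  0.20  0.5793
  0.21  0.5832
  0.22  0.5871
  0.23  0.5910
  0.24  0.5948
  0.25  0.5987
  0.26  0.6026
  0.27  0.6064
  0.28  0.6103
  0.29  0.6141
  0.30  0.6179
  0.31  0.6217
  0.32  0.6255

σ√T = 0.25·√2.5 = 0.3953
d₁ = [ln(33/34) + (0.081 − 0.058 + 0.25²/2)·2.5] / 0.3953 = [-0.0299 + 0.1356] / 0.3953 = 0.2676 ⇒ 0.27
d₂ = d₁ − σ√T = 0.2676 − 0.3953 = -0.1277 ⇒ -0.13
exp(−qT) = exp(−0.058·2.5) = 0.8650;  exp(−rT) = exp(−0.081·2.5) = 0.8167
N(d₁) = N(0.27) = 0.6064;  N(d₂) = N(-0.13) = 0.4483
C = 33·0.8650·0.6064 − 34·0.8167·0.4483 = 17.3097 − 12.4483 = 4.8614

4.86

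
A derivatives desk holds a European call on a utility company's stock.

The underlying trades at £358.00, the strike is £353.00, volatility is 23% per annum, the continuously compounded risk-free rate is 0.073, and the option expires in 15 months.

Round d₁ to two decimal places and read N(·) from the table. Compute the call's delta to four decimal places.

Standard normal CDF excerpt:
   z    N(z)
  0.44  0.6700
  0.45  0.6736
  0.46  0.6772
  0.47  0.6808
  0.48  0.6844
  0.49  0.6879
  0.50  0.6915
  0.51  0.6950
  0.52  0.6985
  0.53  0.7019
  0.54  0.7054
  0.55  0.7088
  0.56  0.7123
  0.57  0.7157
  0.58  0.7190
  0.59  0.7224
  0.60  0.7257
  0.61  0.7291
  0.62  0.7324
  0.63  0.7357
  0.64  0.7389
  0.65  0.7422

σ√T = 0.23 × 1.1180 = 0.2571
d₁ = [ln(358/353) + (0.073 + 0.23²/2)·1.25] / 0.2571 = [0.0141 + 0.1243] / 0.2571 = 0.5381 ≈ 0.54
N(d₁) = N(0.54) = 0.7054
Δ_call = N(d₁) = 0.7054

0.7054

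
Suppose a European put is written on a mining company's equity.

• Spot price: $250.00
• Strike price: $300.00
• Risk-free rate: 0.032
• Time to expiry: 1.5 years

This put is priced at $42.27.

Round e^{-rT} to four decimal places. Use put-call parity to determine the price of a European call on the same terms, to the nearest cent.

$6.34

e^(−rT) = e^(−0.032·1.5) = 0.9531
Put-call parity: C − P = S − K·e^(−rT) = 250 − 300·0.9531 = 250 − 285.9300 = -35.9300
C = P + (C − P) = 42.27 + (-35.9300) = 6.3400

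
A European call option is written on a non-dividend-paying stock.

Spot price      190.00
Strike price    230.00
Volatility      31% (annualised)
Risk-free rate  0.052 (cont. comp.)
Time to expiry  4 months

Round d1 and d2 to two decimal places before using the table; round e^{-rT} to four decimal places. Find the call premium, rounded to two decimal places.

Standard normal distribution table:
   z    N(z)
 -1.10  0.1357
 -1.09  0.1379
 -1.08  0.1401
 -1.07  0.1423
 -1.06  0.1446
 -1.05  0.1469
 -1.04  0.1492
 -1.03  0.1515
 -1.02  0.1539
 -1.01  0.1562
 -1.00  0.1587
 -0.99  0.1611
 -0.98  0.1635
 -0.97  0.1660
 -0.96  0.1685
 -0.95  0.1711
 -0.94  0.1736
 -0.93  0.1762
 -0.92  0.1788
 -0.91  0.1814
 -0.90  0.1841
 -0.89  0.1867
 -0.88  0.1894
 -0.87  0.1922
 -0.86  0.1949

3.30

σ√T = 0.31 × 0.5774 = 0.1790
ln(S/K) + (r + σ²/2)T = ln(190/230) + (0.052 + 0.31²/2)·0.3333 = -0.1911 + 0.0333 = -0.1577
d₁ = -0.1577 / 0.1790 = -0.8811 which rounds to -0.88
d₂ = d₁ − σ√T = -0.8811 − 0.1790 = -1.0601 which rounds to -1.06
e^(−rT) = e^(−0.052·0.3333) = 0.9828
N(d₁) = N(-0.88) = 0.1894;  N(d₂) = N(-1.06) = 0.1446
C = 190·0.1894 − 230·0.9828·0.1446 = 35.9860 − 32.6860 = 3.3000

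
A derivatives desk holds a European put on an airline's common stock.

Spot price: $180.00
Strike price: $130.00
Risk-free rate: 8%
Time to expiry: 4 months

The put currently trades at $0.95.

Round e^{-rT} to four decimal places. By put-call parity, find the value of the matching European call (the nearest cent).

$54.37

e^(−rT) = e^(−0.08·0.3333) = 0.9737
Put-call parity: C − P = S − K·e^(−rT) = 180 − 130·0.9737 = 180 − 126.5810 = 53.4190
C = P + (C − P) = 0.95 + (53.4190) = 54.3690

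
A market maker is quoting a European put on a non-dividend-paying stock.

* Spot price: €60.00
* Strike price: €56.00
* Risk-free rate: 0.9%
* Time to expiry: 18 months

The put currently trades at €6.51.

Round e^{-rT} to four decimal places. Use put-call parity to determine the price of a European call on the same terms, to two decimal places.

exp(−rT) = exp(−0.009·1.5) = 0.9866
Put-call parity: C − P = S − K·e^(−rT) = 60 − 56·0.9866 = 60 − 55.2496 = 4.7504
C = P + (C − P) = 6.51 + (4.7504) = 11.2604

€11.26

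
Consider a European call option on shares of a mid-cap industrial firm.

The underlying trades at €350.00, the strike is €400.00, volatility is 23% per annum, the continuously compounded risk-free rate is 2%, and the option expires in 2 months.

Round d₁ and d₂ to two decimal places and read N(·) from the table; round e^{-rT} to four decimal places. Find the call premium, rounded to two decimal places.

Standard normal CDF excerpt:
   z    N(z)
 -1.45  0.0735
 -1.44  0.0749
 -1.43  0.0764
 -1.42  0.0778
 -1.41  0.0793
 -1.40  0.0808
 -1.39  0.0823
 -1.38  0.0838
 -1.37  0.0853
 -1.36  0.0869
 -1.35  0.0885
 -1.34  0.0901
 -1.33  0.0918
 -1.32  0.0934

σ√T = 0.23 × 0.4082 = 0.0939
d₁ = [ln(350/400) + (0.02 + ½·0.23²)·0.1667] / (σ√T) = (-0.1335 + 0.0077) / 0.0939 = -1.3397 → -1.34
d₂ = -1.3397 − 0.0939 = -1.4336 → -1.43
exp(−rT) = exp(−0.02·0.1667) = 0.9967
N(d₁) = N(-1.34) = 0.0901;  N(d₂) = N(-1.43) = 0.0764
C = 350·0.0901 − 400·0.9967·0.0764 = 31.5350 − 30.4592 = 1.0758

€1.08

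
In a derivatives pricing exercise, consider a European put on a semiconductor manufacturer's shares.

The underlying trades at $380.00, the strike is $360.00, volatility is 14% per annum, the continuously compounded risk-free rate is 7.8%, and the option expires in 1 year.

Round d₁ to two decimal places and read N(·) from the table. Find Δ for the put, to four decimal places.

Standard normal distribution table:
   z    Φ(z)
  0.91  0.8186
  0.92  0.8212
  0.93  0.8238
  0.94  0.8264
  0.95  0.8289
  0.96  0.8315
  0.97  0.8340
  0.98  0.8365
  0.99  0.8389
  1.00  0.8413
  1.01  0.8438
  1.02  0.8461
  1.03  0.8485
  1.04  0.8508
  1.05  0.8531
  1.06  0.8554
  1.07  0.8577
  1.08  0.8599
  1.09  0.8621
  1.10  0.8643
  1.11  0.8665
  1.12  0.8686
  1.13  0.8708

T = 1;  σ√T = 0.1400
d₁ = [ln(380/360) + (0.078 + 0.14²/2)·1] / 0.1400 = [0.0541 + 0.0878] / 0.1400 = 1.0133 ⇒ 1.01
N(d₁) = N(1.01) = 0.8438
Δ_put = N(d₁) − 1 = 0.8438 − 1 = -0.1562

-0.1562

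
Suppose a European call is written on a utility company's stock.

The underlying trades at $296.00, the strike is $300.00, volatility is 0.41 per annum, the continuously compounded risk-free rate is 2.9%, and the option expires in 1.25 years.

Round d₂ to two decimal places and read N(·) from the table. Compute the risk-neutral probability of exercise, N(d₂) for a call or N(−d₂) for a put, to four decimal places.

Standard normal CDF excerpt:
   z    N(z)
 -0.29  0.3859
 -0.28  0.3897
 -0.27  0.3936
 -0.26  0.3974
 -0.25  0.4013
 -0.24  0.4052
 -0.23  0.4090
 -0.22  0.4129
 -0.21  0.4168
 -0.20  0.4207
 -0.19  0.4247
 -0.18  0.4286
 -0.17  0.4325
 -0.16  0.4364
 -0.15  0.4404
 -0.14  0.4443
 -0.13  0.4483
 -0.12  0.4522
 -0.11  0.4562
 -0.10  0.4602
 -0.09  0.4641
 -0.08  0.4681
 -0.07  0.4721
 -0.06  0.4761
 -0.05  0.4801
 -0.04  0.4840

0.4286

σ√T = 0.41 × 1.1180 = 0.4584
d₁ = [ln(296/300) + (0.029 + 0.41²/2)·1.25] / 0.4584 = [-0.0134 + 0.1413] / 0.4584 = 0.2790 ⇒ 0.28
d₂ = d₁ − σ√T = 0.2790 − 0.4584 = -0.1794 ⇒ -0.18
Pr(exercise) under Q = N(d₂) = 0.4286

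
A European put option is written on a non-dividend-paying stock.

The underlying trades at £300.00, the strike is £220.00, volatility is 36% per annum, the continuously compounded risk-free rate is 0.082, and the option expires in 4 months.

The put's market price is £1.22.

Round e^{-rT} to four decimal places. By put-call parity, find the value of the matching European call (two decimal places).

£87.16

exp(−rT) = exp(−0.082·0.3333) = 0.9730
Put-call parity: C − P = S − K·e^(−rT) = 300 − 220·0.9730 = 300 − 214.0600 = 85.9400
C = P + (C − P) = 1.22 + (85.9400) = 87.1600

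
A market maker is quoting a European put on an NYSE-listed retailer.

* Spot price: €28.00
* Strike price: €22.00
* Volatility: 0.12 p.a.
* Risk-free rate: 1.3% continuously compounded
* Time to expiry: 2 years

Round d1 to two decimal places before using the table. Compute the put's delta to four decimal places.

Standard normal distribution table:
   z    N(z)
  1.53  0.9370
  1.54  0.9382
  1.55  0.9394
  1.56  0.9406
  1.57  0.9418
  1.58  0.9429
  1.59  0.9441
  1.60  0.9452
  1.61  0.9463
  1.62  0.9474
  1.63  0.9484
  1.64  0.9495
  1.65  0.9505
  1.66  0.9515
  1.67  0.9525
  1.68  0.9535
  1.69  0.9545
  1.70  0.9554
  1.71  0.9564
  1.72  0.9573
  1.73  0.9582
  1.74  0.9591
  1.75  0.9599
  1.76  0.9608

T = 2;  σ√T = 0.1697
d₁ = [ln(28/22) + (0.013 + 0.12²/2)·2] / 0.1697 = [0.2412 + 0.0404] / 0.1697 = 1.6591 which rounds to 1.66
N(d₁) = N(1.66) = 0.9515
Δ_put = N(d₁) − 1 = 0.9515 − 1 = -0.0485

-0.0485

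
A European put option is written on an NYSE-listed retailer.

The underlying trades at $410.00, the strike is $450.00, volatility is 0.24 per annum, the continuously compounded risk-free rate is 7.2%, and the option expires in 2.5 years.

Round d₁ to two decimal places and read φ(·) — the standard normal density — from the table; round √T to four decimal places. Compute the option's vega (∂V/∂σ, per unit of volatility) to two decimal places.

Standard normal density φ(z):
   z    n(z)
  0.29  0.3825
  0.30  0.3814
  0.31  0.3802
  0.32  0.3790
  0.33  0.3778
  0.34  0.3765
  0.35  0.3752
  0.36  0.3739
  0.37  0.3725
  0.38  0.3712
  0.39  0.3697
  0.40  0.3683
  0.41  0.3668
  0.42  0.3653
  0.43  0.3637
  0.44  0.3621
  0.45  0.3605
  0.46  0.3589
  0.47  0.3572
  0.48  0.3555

σ√T = 0.24 × 1.5811 = 0.3795
d₁ = [ln(410/450) + (0.072 + 0.24²/2)·2.5] / 0.3795 = [-0.0931 + 0.2520] / 0.3795 = 0.4188 ≈ 0.42
√T = √2.5 = 1.5811
φ(d₁) = φ(0.42) = 0.3653
vega = S·φ(d₁)·√T = 410·0.3653·1.5811 = 236.8061

236.81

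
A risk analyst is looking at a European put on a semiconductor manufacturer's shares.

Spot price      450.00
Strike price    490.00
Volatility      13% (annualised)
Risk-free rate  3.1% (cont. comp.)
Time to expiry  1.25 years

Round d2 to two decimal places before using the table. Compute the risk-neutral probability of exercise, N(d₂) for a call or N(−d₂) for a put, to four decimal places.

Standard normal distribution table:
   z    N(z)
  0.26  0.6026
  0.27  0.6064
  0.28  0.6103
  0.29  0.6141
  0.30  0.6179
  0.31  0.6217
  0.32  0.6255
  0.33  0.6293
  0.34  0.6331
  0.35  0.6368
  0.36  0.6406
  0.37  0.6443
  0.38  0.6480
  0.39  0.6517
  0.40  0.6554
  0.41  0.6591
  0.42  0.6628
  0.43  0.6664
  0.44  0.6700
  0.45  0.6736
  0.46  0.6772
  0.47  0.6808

0.6517

σ√T = 0.13·√1.25 = 0.1453
d₁ = [ln(450/490) + (0.031 + 0.13²/2)·1.25] / 0.1453 = [-0.0852 + 0.0493] / 0.1453 = -0.2466 → -0.25
d₂ = d₁ − σ√T = -0.2466 − 0.1453 = -0.3920 → -0.39
Risk-neutral Pr[S_T < K] = N(−d₂) = N(0.39) = 0.6517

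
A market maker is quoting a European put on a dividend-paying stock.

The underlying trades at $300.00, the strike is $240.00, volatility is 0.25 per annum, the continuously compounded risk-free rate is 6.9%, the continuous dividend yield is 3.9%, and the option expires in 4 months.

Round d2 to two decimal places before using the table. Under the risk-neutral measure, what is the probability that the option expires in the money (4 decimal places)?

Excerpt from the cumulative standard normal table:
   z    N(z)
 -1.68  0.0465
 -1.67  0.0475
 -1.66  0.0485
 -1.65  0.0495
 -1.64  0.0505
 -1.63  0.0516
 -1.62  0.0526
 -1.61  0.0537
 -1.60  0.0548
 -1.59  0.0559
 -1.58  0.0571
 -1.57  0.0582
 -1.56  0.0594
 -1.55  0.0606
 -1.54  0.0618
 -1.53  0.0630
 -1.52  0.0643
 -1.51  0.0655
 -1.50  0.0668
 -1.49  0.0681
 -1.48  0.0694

σ√T = 0.25·√0.3333 = 0.1443
d₁ = [ln(300/240) + (0.069 − 0.039 + 0.25²/2)·0.3333] / 0.1443 = [0.2231 + 0.0204] / 0.1443 = 1.6874 ≈ 1.69
d₂ = d₁ − σ√T = 1.6874 − 0.1443 = 1.5431 ≈ 1.54
Pr(exercise) under Q = N(−d₂) = N(-1.54) = 0.0618

0.0618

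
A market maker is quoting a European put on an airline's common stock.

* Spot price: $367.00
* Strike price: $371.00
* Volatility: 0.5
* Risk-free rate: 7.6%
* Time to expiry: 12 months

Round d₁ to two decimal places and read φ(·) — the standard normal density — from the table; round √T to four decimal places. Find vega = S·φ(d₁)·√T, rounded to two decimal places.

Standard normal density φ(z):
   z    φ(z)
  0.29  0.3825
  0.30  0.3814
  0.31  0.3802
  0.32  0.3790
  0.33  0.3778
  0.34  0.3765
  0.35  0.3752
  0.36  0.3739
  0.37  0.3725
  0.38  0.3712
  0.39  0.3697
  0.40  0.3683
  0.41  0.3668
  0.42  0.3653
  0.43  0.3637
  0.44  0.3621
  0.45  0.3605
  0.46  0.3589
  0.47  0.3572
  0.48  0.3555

136.23

σ√T = 0.5 × 1.0000 = 0.5000
d₁ = [ln(367/371) + (0.076 + 0.5²/2)·1] / 0.5000 = [-0.0108 + 0.2010] / 0.5000 = 0.3803 which rounds to 0.38
√T = √1 = 1.0000
φ(d₁) = φ(0.38) = 0.3712
vega = S·φ(d₁)·√T = 367·0.3712·1.0000 = 136.2304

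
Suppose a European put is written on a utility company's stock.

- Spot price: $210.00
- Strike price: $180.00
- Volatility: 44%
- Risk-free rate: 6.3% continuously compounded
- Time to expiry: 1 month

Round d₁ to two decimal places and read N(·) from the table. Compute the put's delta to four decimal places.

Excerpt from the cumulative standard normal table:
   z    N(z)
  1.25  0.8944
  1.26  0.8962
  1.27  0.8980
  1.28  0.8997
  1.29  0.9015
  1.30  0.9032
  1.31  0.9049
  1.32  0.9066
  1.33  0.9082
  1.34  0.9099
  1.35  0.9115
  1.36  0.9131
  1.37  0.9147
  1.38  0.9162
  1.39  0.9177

T = 0.08333;  σ√T = 0.1270
d₁ = [ln(210/180) + (0.063 + ½·0.44²)·0.08333] / (σ√T) = (0.1542 + 0.0133) / 0.1270 = 1.3185 which rounds to 1.32
N(d₁) = N(1.32) = 0.9066
Δ_put = N(d₁) − 1 = 0.9066 − 1 = -0.0934

-0.0934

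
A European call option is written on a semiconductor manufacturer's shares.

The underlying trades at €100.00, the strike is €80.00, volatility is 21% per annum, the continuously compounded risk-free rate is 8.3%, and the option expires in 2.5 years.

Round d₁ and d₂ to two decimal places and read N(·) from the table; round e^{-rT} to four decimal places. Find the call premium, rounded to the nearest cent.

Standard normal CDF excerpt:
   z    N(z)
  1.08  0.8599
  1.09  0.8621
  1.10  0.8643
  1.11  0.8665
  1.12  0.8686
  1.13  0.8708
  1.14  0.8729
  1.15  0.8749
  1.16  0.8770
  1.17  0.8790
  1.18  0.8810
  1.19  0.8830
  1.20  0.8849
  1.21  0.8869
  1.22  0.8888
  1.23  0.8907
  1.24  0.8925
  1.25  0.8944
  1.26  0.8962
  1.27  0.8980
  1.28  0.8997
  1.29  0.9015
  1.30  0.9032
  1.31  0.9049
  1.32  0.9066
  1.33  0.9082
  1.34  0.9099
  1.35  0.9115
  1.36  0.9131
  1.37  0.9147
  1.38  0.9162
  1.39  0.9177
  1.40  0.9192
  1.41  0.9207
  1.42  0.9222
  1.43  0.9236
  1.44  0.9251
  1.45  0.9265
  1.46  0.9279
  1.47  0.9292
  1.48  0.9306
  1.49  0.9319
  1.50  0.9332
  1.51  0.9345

€36.18

T = 2.5;  σ√T = 0.3320
ln(S/K) + (r + σ²/2)T = ln(100/80) + (0.083 + 0.21²/2)·2.5 = 0.2231 + 0.2626 = 0.4858
d₁ = 0.4858 / 0.3320 = 1.4630 which rounds to 1.46
d₂ = d₁ − σ√T = 1.4630 − 0.3320 = 1.1309 which rounds to 1.13
e^(−rT) = e^(−0.083·2.5) = 0.8126
N(d₁) = N(1.46) = 0.9279;  N(d₂) = N(1.13) = 0.8708
C = 100·0.9279 − 80·0.8126·0.8708 = 92.7900 − 56.6090 = 36.1810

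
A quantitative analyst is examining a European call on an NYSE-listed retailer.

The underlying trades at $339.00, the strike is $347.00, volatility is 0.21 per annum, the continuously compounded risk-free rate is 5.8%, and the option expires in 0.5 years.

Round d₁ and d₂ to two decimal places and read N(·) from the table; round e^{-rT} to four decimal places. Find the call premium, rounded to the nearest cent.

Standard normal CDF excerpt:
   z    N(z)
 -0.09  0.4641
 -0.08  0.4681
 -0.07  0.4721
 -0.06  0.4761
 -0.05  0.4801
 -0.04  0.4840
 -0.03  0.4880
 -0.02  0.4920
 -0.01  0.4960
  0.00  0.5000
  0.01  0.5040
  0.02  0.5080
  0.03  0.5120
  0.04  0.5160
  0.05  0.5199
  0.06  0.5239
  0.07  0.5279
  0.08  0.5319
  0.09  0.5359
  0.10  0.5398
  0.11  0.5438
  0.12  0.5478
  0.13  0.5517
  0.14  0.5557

σ√T = 0.21 × 0.7071 = 0.1485
d₁ = [ln(339/347) + (0.058 + ½·0.21²)·0.5] / (σ√T) = (-0.0233 + 0.0400) / 0.1485 = 0.1125 → 0.11
d₂ = 0.1125 − 0.1485 = -0.0360 → -0.04
exp(−rT) = exp(−0.058·0.5) = 0.9714
N(d₁) = N(0.11) = 0.5438;  N(d₂) = N(-0.04) = 0.4840
C = 339·0.5438 − 347·0.9714·0.4840 = 184.3482 − 163.1447 = 21.2035

$21.20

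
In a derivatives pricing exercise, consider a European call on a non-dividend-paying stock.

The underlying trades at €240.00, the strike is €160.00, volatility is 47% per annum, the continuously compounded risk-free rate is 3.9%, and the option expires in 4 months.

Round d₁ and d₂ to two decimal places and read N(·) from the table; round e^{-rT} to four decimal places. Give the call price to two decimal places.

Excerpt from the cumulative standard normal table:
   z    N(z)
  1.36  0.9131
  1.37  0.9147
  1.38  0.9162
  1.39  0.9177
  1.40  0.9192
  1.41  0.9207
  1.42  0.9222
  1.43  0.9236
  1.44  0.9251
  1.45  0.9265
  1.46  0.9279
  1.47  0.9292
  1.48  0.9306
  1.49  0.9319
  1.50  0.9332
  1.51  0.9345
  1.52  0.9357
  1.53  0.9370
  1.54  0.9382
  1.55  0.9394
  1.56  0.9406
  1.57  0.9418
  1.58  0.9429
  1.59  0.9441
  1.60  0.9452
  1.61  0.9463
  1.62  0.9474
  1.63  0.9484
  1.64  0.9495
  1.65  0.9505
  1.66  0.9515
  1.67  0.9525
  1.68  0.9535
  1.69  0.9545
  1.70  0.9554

€83.43

T = 0.3333;  σ√T = 0.2714
ln(S/K) + (r + σ²/2)T = ln(240/160) + (0.039 + 0.47²/2)·0.3333 = 0.4055 + 0.0498 = 0.4553
d₁ = 0.4553 / 0.2714 = 1.6778 → 1.68
d₂ = d₁ − σ√T = 1.6778 − 0.2714 = 1.4065 → 1.41
e^(−rT) = e^(−0.039·0.3333) = 0.9871
N(d₁) = N(1.68) = 0.9535;  N(d₂) = N(1.41) = 0.9207
C = 240·0.9535 − 160·0.9871·0.9207 = 228.8400 − 145.4117 = 83.4283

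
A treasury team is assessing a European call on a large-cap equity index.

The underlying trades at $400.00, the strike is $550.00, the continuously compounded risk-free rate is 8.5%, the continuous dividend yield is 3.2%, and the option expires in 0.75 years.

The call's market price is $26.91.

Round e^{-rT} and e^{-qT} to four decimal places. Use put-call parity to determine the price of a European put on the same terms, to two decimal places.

exp(−qT) = exp(−0.032·0.75) = 0.9763;  exp(−rT) = exp(−0.085·0.75) = 0.9382
Put-call parity: C − P = S·e^(−qT) − K·e^(−rT) = 400·0.9763 − 550·0.9382 = 390.5200 − 516.0100 = -125.4900
P = C − (C − P) = 26.91 − (-125.4900) = 152.4000

$152.40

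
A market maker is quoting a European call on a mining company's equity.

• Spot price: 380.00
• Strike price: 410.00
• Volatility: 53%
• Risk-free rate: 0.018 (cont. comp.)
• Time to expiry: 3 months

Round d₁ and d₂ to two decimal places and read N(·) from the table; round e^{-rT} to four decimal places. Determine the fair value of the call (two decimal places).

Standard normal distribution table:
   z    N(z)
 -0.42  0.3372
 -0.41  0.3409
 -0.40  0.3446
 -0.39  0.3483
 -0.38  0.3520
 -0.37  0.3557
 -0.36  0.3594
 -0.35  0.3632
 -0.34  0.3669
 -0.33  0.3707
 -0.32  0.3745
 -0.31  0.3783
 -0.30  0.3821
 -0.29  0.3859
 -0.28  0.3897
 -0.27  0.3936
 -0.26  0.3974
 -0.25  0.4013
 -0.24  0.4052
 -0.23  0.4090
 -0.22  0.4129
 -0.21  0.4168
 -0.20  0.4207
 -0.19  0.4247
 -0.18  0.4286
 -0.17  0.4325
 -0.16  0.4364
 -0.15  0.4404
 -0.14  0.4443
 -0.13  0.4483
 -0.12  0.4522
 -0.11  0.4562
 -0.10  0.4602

28.18

T = 0.25;  σ√T = 0.2650
ln(S/K) + (r + σ²/2)T = ln(380/410) + (0.018 + 0.53²/2)·0.25 = -0.0760 + 0.0396 = -0.0364
d₁ = -0.0364 / 0.2650 = -0.1373 → -0.14
d₂ = d₁ − σ√T = -0.1373 − 0.2650 = -0.4023 → -0.40
e^(−rT) = e^(−0.018·0.25) = 0.9955
N(d₁) = N(-0.14) = 0.4443;  N(d₂) = N(-0.40) = 0.3446
C = 380·0.4443 − 410·0.9955·0.3446 = 168.8340 − 140.6502 = 28.1838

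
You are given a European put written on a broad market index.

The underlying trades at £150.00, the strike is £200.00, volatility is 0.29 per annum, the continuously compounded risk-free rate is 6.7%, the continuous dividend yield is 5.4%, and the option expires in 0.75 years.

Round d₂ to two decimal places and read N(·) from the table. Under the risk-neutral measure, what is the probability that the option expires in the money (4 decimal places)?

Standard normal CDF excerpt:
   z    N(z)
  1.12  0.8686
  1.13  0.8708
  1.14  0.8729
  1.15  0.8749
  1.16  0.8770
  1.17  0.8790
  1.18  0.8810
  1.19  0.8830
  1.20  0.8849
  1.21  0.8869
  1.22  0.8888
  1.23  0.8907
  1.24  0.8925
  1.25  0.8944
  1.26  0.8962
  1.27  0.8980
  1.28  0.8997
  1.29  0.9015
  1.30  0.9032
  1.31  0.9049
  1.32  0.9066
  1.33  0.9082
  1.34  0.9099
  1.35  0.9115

σ√T = 0.29·√0.75 = 0.2511
ln(S/K) + (r − q + σ²/2)T = ln(150/200) + (0.067 − 0.054 + 0.29²/2)·0.75 = -0.2877 + 0.0413 = -0.2464
d₁ = -0.2464 / 0.2511 = -0.9811 which rounds to -0.98
d₂ = d₁ − σ√T = -0.9811 − 0.2511 = -1.2322 which rounds to -1.23
Pr(exercise) under Q = N(−d₂) = N(1.23) = 0.8907

0.8907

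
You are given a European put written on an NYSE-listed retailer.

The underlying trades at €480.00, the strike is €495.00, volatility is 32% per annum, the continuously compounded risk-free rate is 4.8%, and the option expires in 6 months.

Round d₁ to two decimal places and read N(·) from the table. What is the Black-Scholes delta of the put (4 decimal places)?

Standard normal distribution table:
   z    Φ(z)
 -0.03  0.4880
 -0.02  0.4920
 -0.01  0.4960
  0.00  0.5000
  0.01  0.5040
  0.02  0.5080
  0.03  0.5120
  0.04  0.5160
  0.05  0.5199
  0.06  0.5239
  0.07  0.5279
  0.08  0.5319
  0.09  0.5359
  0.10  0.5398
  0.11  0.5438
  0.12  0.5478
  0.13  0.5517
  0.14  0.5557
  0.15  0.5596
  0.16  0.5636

-0.4681

T = 0.5;  σ√T = 0.2263
ln(S/K) + (r + σ²/2)T = ln(480/495) + (0.048 + 0.32²/2)·0.5 = -0.0308 + 0.0496 = 0.0188
d₁ = 0.0188 / 0.2263 = 0.0832 → 0.08
N(d₁) = N(0.08) = 0.5319
Δ_put = N(d₁) − 1 = 0.5319 − 1 = -0.4681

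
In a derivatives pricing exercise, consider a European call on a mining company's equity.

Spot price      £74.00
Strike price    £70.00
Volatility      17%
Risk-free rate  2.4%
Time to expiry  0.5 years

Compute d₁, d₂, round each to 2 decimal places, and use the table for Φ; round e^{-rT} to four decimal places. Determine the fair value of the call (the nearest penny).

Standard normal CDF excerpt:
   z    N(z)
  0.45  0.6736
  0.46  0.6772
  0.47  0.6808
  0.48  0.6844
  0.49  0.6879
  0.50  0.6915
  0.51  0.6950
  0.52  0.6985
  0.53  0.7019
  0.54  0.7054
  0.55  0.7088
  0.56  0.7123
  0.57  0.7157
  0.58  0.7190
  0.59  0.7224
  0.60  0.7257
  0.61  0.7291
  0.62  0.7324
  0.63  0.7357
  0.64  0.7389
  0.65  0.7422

£6.37

T = 0.5;  σ√T = 0.1202
d₁ = [ln(74/70) + (0.024 + ½·0.17²)·0.5] / (σ√T) = (0.0556 + 0.0192) / 0.1202 = 0.6222 ≈ 0.62
d₂ = 0.6222 − 0.1202 = 0.5020 ≈ 0.50
e^(−rT) = e^(−0.024·0.5) = 0.9881
N(d₁) = N(0.62) = 0.7324;  N(d₂) = N(0.50) = 0.6915
C = 74·0.7324 − 70·0.9881·0.6915 = 54.1976 − 47.8290 = 6.3686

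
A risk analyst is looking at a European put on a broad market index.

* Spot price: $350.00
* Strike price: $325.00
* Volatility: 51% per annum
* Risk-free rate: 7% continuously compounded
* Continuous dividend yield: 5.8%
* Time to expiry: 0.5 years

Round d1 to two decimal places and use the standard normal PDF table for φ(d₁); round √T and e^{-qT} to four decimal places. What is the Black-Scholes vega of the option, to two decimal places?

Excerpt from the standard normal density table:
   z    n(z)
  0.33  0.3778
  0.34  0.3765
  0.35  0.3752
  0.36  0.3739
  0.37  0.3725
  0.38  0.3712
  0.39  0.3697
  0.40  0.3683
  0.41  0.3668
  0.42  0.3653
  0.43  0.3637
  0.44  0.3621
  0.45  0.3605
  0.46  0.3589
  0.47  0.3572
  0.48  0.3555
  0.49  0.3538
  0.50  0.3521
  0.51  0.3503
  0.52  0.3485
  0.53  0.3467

88.54

σ√T = 0.51·√0.5 = 0.3606
d₁ = [ln(350/325) + (0.07 − 0.058 + ½·0.51²)·0.5] / (σ√T) = (0.0741 + 0.0710) / 0.3606 = 0.4024 → 0.40
√T = √0.5 = 0.7071
φ(d₁) = φ(0.40) = 0.3683
e^(−qT) = e^(−0.058·0.5) = 0.9714
vega = S·e^(−qT)·φ(d₁)·√T = 350·0.9714·0.3683·0.7071 = 88.5419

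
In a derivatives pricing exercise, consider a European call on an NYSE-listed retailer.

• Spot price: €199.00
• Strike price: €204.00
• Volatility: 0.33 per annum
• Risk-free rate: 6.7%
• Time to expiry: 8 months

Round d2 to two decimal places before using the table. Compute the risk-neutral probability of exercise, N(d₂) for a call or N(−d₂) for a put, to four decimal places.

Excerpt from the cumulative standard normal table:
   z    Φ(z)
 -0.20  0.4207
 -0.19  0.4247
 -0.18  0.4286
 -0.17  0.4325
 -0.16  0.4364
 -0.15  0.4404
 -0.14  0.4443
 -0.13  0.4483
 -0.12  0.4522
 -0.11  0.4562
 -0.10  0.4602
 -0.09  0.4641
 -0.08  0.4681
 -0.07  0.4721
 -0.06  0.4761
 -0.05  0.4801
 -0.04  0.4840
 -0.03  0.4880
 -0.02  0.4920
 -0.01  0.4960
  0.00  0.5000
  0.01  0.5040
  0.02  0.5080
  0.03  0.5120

0.4761

σ√T = 0.33 × 0.8165 = 0.2694
d₁ = [ln(199/204) + (0.067 + 0.33²/2)·0.6667] / 0.2694 = [-0.0248 + 0.0810] / 0.2694 = 0.2084 which rounds to 0.21
d₂ = d₁ − σ√T = 0.2084 − 0.2694 = -0.0610 which rounds to -0.06
Risk-neutral Pr[S_T > K] = N(d₂) = N(-0.06) = 0.4761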